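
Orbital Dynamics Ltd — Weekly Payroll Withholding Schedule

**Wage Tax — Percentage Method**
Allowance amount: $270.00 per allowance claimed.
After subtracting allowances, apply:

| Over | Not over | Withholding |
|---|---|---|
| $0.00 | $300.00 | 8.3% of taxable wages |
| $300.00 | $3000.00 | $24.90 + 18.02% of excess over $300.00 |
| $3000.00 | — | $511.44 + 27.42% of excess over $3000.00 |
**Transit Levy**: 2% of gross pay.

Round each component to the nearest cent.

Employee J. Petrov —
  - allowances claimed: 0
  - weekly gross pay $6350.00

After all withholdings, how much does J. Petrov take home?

Wage Tax: taxable = $6350.00
  $511.44 + 27.42% × ($6350.00 − $3000.00) = $511.44 + 27.42% × $3350.00 = $1430.01
Transit Levy: 2% × $6350.00 = $127.00
Total withheld: $1430.01 + $127.00 = $1557.01
Net pay: $6350.00 − $1557.01 = $4792.99

$4792.99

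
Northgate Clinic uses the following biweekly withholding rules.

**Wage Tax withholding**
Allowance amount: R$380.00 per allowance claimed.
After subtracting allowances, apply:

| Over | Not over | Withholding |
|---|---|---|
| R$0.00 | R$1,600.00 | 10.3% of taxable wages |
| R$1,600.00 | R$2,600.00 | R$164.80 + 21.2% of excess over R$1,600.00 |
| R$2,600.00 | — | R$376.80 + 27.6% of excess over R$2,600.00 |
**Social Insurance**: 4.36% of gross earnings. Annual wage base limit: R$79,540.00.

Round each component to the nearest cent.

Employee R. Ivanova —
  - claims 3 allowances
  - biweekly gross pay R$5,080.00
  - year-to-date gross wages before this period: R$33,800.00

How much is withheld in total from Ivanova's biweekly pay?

Wage Tax: taxable = R$5,080.00 − 3×R$380.00 = R$3,940.00
  R$376.80 + 27.6% × (R$3,940.00 − R$2,600.00) = R$376.80 + 27.6% × R$1,340.00 = R$746.64
Social Insurance: 4.36% × R$5,080.00 = R$221.49
Total: R$746.64 + R$221.49 = R$968.13

R$968.13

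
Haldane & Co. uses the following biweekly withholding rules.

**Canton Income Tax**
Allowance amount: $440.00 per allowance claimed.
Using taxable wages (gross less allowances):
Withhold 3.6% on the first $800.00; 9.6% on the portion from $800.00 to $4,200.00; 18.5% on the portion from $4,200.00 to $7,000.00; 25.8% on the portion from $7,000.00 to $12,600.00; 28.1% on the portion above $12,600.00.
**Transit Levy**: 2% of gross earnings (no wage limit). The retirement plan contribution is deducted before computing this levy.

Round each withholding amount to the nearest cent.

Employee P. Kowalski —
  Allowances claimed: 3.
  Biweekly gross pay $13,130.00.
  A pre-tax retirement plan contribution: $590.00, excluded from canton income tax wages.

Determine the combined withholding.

Canton Income Tax: taxable = $13,130.00 − $590.00 − 3×$440.00 = $11,220.00
  $873.20 + 25.8% × ($11,220.00 − $7,000.00) = $873.20 + 25.8% × $4,220.00 = $1,961.96
Transit Levy: 2% × $12,540.00 = $250.80
Total: $1,961.96 + $250.80 = $2,212.76

$2,212.76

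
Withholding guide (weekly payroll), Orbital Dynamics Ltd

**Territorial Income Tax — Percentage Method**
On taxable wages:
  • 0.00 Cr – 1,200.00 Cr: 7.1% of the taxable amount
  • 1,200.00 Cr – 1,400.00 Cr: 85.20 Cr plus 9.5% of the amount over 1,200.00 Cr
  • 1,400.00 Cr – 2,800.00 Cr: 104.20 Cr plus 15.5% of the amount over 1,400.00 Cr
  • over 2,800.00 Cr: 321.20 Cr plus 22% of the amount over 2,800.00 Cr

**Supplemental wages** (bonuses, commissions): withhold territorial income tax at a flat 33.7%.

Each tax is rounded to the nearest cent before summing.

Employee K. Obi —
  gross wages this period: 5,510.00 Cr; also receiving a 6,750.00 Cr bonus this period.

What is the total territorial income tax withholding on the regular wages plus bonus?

Territorial Income Tax: taxable = 5,510.00 Cr
  321.20 Cr + 22% × (5,510.00 Cr − 2,800.00 Cr) = 321.20 Cr + 22% × 2,710.00 Cr = 917.40 Cr
Supplemental (33.7% flat on bonus): 33.7% × 6,750.00 Cr = 2,274.75 Cr
Total territorial income tax: 917.40 Cr + 2,274.75 Cr = 3,192.15 Cr

3,192.15 Cr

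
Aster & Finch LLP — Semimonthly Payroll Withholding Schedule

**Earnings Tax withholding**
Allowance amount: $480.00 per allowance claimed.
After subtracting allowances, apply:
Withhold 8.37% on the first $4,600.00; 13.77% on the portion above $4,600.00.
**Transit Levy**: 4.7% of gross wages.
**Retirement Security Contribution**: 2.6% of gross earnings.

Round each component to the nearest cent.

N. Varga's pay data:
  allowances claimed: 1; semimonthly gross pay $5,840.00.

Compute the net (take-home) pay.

Earnings Tax: taxable = $5,840.00 − 1×$480.00 = $5,360.00
  $385.02 + 13.77% × ($5,360.00 − $4,600.00) = $385.02 + 13.77% × $760.00 = $489.67
Transit Levy: 4.7% × $5,840.00 = $274.48
Retirement Security Contribution: 2.6% × $5,840.00 = $151.84
Total withheld: $489.67 + $274.48 + $151.84 = $915.99
Net pay: $5,840.00 − $915.99 = $4,924.01

$4,924.01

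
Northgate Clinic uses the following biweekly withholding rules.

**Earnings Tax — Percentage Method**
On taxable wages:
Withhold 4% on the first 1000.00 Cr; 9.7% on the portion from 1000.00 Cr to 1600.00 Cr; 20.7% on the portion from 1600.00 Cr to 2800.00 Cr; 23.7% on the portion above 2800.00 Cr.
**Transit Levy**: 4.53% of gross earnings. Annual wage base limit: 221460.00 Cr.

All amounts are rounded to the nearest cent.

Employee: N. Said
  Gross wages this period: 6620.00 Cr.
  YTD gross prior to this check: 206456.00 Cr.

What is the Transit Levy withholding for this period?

Transit Levy: 4.53% × 6620.00 Cr = 299.89 Cr

299.89 Cr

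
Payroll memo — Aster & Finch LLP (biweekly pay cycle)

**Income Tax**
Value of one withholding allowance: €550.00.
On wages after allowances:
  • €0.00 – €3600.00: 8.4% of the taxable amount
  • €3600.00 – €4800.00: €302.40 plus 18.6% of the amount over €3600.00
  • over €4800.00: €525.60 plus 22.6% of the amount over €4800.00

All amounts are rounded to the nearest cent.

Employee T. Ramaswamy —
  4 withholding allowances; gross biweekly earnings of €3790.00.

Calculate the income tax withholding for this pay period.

€133.56

Income Tax: taxable = €3790.00 − 4×€550.00 = €1590.00
  8.4% × €1590.00 = €133.56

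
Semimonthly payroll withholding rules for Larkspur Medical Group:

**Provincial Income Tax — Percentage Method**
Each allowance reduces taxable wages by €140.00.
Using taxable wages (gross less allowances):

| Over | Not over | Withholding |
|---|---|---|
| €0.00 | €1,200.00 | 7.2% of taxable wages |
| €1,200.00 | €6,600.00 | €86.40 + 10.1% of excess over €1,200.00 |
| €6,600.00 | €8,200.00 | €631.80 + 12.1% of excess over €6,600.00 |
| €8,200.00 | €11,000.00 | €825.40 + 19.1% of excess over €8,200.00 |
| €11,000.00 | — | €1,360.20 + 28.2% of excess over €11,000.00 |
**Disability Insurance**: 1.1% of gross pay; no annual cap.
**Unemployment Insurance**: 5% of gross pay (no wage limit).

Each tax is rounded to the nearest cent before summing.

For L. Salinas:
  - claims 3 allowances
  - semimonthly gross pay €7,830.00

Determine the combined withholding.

€1,207.44

Provincial Income Tax: taxable = €7,830.00 − 3×€140.00 = €7,410.00
  €631.80 + 12.1% × (€7,410.00 − €6,600.00) = €631.80 + 12.1% × €810.00 = €729.81
Disability Insurance: 1.1% × €7,830.00 = €86.13
Unemployment Insurance: 5% × €7,830.00 = €391.50
Total: €729.81 + €86.13 + €391.50 = €1,207.44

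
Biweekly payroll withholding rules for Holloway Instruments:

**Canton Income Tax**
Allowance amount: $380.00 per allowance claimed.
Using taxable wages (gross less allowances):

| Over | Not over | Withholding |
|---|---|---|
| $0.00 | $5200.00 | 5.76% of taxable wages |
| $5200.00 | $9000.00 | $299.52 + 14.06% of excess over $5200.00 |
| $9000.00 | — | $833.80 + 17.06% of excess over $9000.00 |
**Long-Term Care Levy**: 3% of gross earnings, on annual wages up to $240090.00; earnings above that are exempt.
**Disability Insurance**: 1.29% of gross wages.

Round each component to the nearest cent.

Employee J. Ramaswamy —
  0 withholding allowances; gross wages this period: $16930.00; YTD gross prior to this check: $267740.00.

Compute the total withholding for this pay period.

$2405.06

Canton Income Tax: taxable = $16930.00
  $833.80 + 17.06% × ($16930.00 − $9000.00) = $833.80 + 17.06% × $7930.00 = $2186.66
Long-Term Care Levy: YTD $267740.00 ≥ cap $240090.00 → $0.00
Disability Insurance: 1.29% × $16930.00 = $218.40
Total: $2186.66 + $0.00 + $218.40 = $2405.06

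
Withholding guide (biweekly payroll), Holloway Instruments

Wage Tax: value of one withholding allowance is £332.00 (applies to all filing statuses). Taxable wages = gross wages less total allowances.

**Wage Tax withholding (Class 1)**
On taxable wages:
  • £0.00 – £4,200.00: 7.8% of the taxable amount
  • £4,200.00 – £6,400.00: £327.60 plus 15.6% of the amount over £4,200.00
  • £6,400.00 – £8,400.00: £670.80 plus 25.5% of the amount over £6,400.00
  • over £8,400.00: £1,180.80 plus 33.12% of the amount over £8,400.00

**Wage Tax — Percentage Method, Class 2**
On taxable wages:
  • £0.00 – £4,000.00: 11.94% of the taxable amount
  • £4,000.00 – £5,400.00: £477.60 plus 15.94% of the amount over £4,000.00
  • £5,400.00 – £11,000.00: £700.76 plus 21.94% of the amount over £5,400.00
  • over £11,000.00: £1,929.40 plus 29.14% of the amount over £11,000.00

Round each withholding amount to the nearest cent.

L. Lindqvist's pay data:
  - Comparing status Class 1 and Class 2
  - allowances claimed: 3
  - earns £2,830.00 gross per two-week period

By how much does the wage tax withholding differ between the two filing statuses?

£75.93

Wage Tax (Class 1): taxable = £2,830.00 − 3×£332.00 = £1,834.00
  7.8% × £1,834.00 = £143.05
Wage Tax (Class 2): taxable = £2,830.00 − 3×£332.00 = £1,834.00
  11.94% × £1,834.00 = £218.98
Difference: |£143.05 − £218.98| = £75.93 (higher under Class 2)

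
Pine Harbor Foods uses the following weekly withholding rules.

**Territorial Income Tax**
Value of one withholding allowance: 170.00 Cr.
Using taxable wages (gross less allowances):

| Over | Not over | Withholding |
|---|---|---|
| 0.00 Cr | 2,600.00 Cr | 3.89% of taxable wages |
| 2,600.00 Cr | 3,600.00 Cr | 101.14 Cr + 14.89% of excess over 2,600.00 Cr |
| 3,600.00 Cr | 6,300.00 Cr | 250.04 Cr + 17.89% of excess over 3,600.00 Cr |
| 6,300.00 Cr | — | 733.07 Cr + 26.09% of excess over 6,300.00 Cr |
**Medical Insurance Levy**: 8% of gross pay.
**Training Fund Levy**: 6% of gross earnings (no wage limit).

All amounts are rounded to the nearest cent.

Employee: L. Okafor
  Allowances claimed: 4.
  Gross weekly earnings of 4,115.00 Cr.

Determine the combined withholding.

801.57 Cr

Territorial Income Tax: taxable = 4,115.00 Cr − 4×170.00 Cr = 3,435.00 Cr
  101.14 Cr + 14.89% × (3,435.00 Cr − 2,600.00 Cr) = 101.14 Cr + 14.89% × 835.00 Cr = 225.47 Cr
Medical Insurance Levy: 8% × 4,115.00 Cr = 329.20 Cr
Training Fund Levy: 6% × 4,115.00 Cr = 246.90 Cr
Total: 225.47 Cr + 329.20 Cr + 246.90 Cr = 801.57 Cr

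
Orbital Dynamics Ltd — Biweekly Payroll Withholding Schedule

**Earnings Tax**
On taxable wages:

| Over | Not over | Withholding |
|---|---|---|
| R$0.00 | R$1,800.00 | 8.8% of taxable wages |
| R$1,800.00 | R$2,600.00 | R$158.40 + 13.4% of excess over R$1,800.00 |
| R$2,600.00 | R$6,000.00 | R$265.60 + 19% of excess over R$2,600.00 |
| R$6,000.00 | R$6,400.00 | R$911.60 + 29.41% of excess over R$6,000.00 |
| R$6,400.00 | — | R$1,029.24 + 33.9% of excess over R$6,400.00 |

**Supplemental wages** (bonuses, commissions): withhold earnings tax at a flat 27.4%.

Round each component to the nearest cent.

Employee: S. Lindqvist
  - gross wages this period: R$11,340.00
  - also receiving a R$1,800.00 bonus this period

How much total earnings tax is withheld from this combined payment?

R$3,197.10

Earnings Tax: taxable = R$11,340.00
  R$1,029.24 + 33.9% × (R$11,340.00 − R$6,400.00) = R$1,029.24 + 33.9% × R$4,940.00 = R$2,703.90
Supplemental (27.4% flat on bonus): 27.4% × R$1,800.00 = R$493.20
Total earnings tax: R$2,703.90 + R$493.20 = R$3,197.10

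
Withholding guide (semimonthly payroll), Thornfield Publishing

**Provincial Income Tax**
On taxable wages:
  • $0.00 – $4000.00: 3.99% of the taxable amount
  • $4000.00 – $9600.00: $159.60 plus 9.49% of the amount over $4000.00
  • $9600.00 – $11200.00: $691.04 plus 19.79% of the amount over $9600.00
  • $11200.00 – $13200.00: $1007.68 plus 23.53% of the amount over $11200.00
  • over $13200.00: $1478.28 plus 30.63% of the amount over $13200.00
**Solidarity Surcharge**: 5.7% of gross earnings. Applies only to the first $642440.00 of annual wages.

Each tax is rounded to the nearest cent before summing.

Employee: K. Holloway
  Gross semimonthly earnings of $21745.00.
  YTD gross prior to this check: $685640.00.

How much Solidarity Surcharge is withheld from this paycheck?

Solidarity Surcharge: YTD $685640.00 ≥ cap $642440.00 → $0.00

$0.00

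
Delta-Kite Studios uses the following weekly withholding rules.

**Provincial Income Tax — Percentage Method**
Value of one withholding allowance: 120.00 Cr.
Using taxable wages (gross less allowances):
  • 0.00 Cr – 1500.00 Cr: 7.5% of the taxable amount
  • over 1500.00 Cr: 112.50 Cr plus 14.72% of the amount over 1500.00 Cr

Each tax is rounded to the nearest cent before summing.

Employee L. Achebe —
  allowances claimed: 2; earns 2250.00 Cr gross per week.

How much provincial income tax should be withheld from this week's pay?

Provincial Income Tax: taxable = 2250.00 Cr − 2×120.00 Cr = 2010.00 Cr
  112.50 Cr + 14.72% × (2010.00 Cr − 1500.00 Cr) = 112.50 Cr + 14.72% × 510.00 Cr = 187.57 Cr

187.57 Cr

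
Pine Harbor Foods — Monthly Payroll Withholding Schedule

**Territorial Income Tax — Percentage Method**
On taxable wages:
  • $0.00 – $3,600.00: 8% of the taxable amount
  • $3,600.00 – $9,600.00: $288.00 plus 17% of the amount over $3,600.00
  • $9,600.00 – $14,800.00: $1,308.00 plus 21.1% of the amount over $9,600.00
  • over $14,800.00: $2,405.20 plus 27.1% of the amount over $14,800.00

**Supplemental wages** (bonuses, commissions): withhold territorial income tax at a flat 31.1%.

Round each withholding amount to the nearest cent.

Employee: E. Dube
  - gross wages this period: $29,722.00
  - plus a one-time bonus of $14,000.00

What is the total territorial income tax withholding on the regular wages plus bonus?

Territorial Income Tax: taxable = $29,722.00
  $2,405.20 + 27.1% × ($29,722.00 − $14,800.00) = $2,405.20 + 27.1% × $14,922.00 = $6,449.06
Supplemental (31.1% flat on bonus): 31.1% × $14,000.00 = $4,354.00
Total territorial income tax: $6,449.06 + $4,354.00 = $10,803.06

$10,803.06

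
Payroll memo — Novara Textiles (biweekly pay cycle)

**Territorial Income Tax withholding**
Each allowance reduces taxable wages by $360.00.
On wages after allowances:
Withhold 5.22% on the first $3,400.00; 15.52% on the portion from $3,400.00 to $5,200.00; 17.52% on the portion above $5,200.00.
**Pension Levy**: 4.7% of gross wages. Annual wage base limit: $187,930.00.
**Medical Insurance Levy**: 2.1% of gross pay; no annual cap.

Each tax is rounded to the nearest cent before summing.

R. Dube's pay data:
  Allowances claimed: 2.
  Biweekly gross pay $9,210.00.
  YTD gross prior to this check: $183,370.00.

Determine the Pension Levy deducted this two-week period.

Pension Levy: cap $187,930.00 − YTD $183,370.00 = $4,560.00 subject; 4.7% × $4,560.00 = $214.32

$214.32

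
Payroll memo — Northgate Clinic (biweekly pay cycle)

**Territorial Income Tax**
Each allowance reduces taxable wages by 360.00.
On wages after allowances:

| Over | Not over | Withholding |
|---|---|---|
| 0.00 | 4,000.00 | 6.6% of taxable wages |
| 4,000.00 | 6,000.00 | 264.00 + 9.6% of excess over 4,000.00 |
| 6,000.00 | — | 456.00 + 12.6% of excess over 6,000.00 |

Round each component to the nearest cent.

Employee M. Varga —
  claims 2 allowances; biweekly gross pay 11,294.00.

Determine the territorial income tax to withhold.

Territorial Income Tax: taxable = 11,294.00 − 2×360.00 = 10,574.00
  456.00 + 12.6% × (10,574.00 − 6,000.00) = 456.00 + 12.6% × 4,574.00 = 1,032.32

1,032.32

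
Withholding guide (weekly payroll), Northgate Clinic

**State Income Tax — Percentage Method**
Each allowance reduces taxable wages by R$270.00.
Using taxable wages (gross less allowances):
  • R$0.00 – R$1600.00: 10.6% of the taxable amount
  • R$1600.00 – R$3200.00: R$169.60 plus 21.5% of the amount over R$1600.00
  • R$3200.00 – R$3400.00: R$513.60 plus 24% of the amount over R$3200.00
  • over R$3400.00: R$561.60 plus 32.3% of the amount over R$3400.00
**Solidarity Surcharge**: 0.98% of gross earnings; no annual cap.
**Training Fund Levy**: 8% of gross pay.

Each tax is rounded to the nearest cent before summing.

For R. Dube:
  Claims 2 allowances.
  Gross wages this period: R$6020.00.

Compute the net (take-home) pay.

State Income Tax: taxable = R$6020.00 − 2×R$270.00 = R$5480.00
  R$561.60 + 32.3% × (R$5480.00 − R$3400.00) = R$561.60 + 32.3% × R$2080.00 = R$1233.44
Solidarity Surcharge: 0.98% × R$6020.00 = R$59.00
Training Fund Levy: 8% × R$6020.00 = R$481.60
Total withheld: R$1233.44 + R$59.00 + R$481.60 = R$1774.04
Net pay: R$6020.00 − R$1774.04 = R$4245.96

R$4245.96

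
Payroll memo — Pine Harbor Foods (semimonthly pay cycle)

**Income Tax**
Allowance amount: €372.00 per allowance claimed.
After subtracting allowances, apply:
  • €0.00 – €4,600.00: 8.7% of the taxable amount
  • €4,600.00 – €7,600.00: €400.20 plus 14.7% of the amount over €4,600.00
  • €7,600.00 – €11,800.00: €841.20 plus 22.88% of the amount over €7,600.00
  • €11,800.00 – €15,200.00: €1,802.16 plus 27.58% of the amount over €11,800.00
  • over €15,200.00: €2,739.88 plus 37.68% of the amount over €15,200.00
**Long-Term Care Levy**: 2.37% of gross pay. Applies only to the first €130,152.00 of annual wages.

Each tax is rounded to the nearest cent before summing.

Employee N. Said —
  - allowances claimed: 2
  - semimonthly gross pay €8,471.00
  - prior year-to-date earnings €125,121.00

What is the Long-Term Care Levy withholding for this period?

Long-Term Care Levy: cap €130,152.00 − YTD €125,121.00 = €5,031.00 subject; 2.37% × €5,031.00 = €119.23

€119.23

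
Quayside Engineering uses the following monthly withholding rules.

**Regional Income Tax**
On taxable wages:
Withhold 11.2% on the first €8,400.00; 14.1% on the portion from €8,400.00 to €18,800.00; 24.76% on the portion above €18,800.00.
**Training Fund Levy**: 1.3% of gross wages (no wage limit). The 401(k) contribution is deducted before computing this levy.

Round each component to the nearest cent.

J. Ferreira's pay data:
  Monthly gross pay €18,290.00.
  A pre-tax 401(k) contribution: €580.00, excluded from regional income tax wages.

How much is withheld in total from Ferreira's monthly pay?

€2,483.74

Regional Income Tax: taxable = €18,290.00 − €580.00 = €17,710.00
  €940.80 + 14.1% × (€17,710.00 − €8,400.00) = €940.80 + 14.1% × €9,310.00 = €2,253.51
Training Fund Levy: 1.3% × €17,710.00 = €230.23
Total: €2,253.51 + €230.23 = €2,483.74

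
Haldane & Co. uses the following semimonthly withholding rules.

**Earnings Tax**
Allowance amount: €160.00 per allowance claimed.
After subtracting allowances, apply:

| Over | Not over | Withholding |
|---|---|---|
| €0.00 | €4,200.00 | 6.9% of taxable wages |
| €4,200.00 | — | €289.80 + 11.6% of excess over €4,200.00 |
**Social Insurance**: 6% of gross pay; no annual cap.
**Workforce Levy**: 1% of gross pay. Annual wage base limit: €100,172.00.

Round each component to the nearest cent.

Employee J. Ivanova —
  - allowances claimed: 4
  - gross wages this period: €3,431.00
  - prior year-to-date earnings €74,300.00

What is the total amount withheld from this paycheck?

Earnings Tax: taxable = €3,431.00 − 4×€160.00 = €2,791.00
  6.9% × €2,791.00 = €192.58
Social Insurance: 6% × €3,431.00 = €205.86
Workforce Levy: 1% × €3,431.00 = €34.31
Total: €192.58 + €205.86 + €34.31 = €432.75

€432.75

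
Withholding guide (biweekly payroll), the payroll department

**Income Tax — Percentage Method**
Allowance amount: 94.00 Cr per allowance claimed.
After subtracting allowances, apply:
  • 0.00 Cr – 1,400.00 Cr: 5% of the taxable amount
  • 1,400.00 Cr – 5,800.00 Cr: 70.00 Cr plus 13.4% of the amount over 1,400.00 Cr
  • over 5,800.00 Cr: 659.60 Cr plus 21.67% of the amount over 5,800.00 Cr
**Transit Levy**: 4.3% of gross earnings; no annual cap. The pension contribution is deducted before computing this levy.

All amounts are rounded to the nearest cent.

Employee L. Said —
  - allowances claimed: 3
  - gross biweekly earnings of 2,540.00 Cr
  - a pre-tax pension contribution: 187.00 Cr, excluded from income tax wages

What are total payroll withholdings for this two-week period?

Income Tax: taxable = 2,540.00 Cr − 187.00 Cr − 3×94.00 Cr = 2,071.00 Cr
  70.00 Cr + 13.4% × (2,071.00 Cr − 1,400.00 Cr) = 70.00 Cr + 13.4% × 671.00 Cr = 159.91 Cr
Transit Levy: 4.3% × 2,353.00 Cr = 101.18 Cr
Total: 159.91 Cr + 101.18 Cr = 261.09 Cr

261.09 Cr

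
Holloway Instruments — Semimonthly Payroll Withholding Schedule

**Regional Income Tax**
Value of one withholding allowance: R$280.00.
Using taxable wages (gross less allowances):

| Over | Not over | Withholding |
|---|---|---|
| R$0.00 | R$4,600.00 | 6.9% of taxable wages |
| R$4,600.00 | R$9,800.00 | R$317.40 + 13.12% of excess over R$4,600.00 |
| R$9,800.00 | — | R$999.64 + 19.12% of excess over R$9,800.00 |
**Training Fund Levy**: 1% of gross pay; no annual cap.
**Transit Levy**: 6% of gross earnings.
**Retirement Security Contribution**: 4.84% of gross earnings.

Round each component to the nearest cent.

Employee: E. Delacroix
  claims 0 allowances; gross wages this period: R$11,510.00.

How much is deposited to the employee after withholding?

R$8,820.63

Regional Income Tax: taxable = R$11,510.00
  R$999.64 + 19.12% × (R$11,510.00 − R$9,800.00) = R$999.64 + 19.12% × R$1,710.00 = R$1,326.59
Training Fund Levy: 1% × R$11,510.00 = R$115.10
Transit Levy: 6% × R$11,510.00 = R$690.60
Retirement Security Contribution: 4.84% × R$11,510.00 = R$557.08
Total withheld: R$1,326.59 + R$115.10 + R$690.60 + R$557.08 = R$2,689.37
Net pay: R$11,510.00 − R$2,689.37 = R$8,820.63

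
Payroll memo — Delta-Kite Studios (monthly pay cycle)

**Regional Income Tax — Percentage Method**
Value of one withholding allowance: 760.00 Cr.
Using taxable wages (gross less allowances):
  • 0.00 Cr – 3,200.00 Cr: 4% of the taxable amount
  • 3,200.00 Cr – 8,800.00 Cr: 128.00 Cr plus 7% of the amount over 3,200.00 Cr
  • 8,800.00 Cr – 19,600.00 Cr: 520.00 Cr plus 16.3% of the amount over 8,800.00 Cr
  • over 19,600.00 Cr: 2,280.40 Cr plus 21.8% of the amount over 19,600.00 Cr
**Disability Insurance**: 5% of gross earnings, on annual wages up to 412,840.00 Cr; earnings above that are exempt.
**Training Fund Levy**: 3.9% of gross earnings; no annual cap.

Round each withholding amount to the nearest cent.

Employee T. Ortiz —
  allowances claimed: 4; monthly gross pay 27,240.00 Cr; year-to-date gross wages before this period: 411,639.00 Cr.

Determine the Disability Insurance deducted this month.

Disability Insurance: cap 412,840.00 Cr − YTD 411,639.00 Cr = 1,201.00 Cr subject; 5% × 1,201.00 Cr = 60.05 Cr

60.05 Cr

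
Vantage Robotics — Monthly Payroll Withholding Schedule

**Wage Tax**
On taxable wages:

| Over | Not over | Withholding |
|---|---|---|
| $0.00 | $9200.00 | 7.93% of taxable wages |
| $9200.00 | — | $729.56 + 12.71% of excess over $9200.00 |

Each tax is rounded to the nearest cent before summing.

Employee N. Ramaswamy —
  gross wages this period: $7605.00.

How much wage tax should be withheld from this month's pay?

$603.08

Wage Tax: taxable = $7605.00
  7.93% × $7605.00 = $603.08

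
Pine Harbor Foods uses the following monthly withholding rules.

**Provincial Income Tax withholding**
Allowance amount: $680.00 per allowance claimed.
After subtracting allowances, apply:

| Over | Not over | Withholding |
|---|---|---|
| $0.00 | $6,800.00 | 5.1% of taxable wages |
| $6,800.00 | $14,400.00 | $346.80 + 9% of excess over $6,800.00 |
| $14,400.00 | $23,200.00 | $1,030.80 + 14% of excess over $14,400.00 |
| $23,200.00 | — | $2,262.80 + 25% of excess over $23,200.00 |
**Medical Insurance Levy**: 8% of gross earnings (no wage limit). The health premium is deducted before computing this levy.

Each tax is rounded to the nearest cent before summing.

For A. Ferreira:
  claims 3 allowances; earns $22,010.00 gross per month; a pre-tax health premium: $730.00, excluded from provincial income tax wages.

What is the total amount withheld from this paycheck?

$3,410.80

Provincial Income Tax: taxable = $22,010.00 − $730.00 − 3×$680.00 = $19,240.00
  $1,030.80 + 14% × ($19,240.00 − $14,400.00) = $1,030.80 + 14% × $4,840.00 = $1,708.40
Medical Insurance Levy: 8% × $21,280.00 = $1,702.40
Total: $1,708.40 + $1,702.40 = $3,410.80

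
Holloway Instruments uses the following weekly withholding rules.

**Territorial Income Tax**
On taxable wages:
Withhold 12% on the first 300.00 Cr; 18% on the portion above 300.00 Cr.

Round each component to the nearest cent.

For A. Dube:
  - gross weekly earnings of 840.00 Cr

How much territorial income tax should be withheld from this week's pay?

Territorial Income Tax: taxable = 840.00 Cr
  36.00 Cr + 18% × (840.00 Cr − 300.00 Cr) = 36.00 Cr + 18% × 540.00 Cr = 133.20 Cr

133.20 Cr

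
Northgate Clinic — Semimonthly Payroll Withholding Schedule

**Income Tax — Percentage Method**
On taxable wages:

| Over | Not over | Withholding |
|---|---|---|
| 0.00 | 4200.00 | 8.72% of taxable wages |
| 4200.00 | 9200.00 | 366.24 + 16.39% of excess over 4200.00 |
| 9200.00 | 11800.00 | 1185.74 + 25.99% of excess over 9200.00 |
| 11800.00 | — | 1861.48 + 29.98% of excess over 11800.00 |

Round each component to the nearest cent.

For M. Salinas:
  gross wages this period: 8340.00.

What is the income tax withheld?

1044.79

Income Tax: taxable = 8340.00
  366.24 + 16.39% × (8340.00 − 4200.00) = 366.24 + 16.39% × 4140.00 = 1044.79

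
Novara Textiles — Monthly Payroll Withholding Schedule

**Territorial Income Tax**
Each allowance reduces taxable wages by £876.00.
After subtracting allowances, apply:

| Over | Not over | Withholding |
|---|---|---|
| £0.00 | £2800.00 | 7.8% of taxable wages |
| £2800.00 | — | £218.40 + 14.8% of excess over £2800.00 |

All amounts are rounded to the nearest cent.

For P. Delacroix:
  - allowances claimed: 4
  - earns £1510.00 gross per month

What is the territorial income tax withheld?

Territorial Income Tax: taxable = £1510.00 − 4×£876.00 = £-1994.00
  Taxable ≤ 0 → £0.00

£0.00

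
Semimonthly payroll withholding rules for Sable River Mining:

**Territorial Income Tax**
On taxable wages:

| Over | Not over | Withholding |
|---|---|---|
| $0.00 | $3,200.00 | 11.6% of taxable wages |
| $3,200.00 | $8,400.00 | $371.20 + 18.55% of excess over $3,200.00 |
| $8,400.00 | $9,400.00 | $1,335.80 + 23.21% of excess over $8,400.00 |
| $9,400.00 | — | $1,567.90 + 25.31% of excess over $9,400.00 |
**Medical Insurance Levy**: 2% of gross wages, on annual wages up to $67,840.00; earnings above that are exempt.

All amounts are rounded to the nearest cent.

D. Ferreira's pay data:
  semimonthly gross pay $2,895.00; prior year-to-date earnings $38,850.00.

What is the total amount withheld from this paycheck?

Territorial Income Tax: taxable = $2,895.00
  11.6% × $2,895.00 = $335.82
Medical Insurance Levy: 2% × $2,895.00 = $57.90
Total: $335.82 + $57.90 = $393.72

$393.72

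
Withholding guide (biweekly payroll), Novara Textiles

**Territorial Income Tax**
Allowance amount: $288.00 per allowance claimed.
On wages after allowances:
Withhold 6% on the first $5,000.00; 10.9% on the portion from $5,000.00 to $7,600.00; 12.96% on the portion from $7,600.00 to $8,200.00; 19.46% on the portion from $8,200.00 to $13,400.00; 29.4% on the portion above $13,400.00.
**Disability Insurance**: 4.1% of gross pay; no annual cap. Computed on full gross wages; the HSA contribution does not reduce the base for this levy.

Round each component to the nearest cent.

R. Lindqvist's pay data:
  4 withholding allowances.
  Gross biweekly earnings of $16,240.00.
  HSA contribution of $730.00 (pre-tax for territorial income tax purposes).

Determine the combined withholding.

$2,620.57

Territorial Income Tax: taxable = $16,240.00 − $730.00 − 4×$288.00 = $14,358.00
  $1,673.08 + 29.4% × ($14,358.00 − $13,400.00) = $1,673.08 + 29.4% × $958.00 = $1,954.73
Disability Insurance: 4.1% × $16,240.00 = $665.84
Total: $1,954.73 + $665.84 = $2,620.57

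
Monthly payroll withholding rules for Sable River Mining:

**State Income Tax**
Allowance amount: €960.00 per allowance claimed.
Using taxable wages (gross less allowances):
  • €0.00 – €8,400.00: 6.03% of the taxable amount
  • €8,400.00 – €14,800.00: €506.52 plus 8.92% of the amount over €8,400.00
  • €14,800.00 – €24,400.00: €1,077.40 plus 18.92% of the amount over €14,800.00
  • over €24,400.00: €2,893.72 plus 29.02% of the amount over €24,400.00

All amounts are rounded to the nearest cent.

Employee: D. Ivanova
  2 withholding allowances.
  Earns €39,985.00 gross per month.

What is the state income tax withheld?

State Income Tax: taxable = €39,985.00 − 2×€960.00 = €38,065.00
  €2,893.72 + 29.02% × (€38,065.00 − €24,400.00) = €2,893.72 + 29.02% × €13,665.00 = €6,859.30

€6,859.30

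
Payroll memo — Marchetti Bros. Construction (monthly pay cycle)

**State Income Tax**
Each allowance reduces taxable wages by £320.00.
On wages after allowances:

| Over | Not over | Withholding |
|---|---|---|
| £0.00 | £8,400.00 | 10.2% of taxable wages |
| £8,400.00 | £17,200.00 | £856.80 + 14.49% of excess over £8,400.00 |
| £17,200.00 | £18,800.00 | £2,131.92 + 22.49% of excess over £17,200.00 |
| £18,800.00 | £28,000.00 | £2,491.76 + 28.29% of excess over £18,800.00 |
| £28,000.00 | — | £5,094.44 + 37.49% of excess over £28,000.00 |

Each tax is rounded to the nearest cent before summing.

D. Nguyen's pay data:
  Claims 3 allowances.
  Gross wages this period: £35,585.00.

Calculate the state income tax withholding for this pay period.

£7,578.15

State Income Tax: taxable = £35,585.00 − 3×£320.00 = £34,625.00
  £5,094.44 + 37.49% × (£34,625.00 − £28,000.00) = £5,094.44 + 37.49% × £6,625.00 = £7,578.15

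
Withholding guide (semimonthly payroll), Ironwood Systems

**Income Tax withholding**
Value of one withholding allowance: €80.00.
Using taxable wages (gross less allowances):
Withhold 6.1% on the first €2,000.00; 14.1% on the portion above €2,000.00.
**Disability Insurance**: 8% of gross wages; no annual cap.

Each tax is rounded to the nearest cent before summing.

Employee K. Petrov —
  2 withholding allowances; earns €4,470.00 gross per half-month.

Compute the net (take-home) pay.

€3,664.69

Income Tax: taxable = €4,470.00 − 2×€80.00 = €4,310.00
  €122.00 + 14.1% × (€4,310.00 − €2,000.00) = €122.00 + 14.1% × €2,310.00 = €447.71
Disability Insurance: 8% × €4,470.00 = €357.60
Total withheld: €447.71 + €357.60 = €805.31
Net pay: €4,470.00 − €805.31 = €3,664.69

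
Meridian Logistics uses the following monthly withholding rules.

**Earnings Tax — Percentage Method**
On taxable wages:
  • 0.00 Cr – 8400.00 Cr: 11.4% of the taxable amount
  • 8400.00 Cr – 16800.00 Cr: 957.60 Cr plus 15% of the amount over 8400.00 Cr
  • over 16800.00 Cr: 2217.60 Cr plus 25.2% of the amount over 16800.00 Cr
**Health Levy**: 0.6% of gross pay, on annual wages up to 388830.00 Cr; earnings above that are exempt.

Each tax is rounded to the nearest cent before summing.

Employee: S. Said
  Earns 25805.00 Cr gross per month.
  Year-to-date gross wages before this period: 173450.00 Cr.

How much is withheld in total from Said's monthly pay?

Earnings Tax: taxable = 25805.00 Cr
  2217.60 Cr + 25.2% × (25805.00 Cr − 16800.00 Cr) = 2217.60 Cr + 25.2% × 9005.00 Cr = 4486.86 Cr
Health Levy: 0.6% × 25805.00 Cr = 154.83 Cr
Total: 4486.86 Cr + 154.83 Cr = 4641.69 Cr

4641.69 Cr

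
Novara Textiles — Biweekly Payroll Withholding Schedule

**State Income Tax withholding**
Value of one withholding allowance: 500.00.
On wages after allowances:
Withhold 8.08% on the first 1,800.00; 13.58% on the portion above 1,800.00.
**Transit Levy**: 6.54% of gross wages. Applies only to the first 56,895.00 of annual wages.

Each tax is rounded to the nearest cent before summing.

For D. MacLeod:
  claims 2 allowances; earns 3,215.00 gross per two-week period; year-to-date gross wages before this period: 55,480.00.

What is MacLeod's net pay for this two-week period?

2,920.66

State Income Tax: taxable = 3,215.00 − 2×500.00 = 2,215.00
  145.44 + 13.58% × (2,215.00 − 1,800.00) = 145.44 + 13.58% × 415.00 = 201.80
Transit Levy: cap 56,895.00 − YTD 55,480.00 = 1,415.00 subject; 6.54% × 1,415.00 = 92.54
Total withheld: 201.80 + 92.54 = 294.34
Net pay: 3,215.00 − 294.34 = 2,920.66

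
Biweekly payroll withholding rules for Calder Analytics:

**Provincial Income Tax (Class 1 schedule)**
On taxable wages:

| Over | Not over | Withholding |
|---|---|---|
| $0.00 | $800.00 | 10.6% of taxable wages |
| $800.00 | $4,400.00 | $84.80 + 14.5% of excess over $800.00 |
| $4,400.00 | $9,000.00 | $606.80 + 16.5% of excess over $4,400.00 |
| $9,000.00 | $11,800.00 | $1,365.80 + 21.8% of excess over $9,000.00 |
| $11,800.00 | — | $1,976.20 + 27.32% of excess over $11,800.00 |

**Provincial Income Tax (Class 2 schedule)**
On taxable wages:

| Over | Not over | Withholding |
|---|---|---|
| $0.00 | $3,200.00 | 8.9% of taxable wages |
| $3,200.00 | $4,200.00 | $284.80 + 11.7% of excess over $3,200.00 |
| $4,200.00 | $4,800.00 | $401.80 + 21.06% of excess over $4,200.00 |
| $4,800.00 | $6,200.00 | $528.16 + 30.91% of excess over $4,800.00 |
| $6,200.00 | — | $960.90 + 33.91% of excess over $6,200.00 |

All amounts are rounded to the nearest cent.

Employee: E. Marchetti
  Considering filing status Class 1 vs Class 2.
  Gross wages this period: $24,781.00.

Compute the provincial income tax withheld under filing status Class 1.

$5,522.61

Provincial Income Tax (Class 1): taxable = $24,781.00
  $1,976.20 + 27.32% × ($24,781.00 − $11,800.00) = $1,976.20 + 27.32% × $12,981.00 = $5,522.61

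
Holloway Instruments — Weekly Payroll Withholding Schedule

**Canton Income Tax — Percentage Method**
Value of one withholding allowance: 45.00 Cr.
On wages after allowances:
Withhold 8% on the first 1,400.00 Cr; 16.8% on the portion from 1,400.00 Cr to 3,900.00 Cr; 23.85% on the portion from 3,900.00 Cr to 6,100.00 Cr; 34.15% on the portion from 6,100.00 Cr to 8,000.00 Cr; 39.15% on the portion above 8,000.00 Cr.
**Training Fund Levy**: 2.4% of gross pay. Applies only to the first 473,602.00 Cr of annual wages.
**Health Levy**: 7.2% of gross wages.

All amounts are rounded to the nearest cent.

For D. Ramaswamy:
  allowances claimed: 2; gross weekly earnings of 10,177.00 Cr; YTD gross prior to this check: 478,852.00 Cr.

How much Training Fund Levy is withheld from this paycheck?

0.00 Cr

Training Fund Levy: YTD 478,852.00 Cr ≥ cap 473,602.00 Cr → 0.00 Cr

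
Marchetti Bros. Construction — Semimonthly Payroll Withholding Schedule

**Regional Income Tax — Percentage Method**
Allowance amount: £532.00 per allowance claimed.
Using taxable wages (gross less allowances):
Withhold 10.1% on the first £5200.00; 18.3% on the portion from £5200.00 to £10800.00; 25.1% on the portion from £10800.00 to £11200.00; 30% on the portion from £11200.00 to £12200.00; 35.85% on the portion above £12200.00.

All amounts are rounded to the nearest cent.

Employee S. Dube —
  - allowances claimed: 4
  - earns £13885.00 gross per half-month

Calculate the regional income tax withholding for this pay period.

£1817.50

Regional Income Tax: taxable = £13885.00 − 4×£532.00 = £11757.00
  £1650.40 + 30% × (£11757.00 − £11200.00) = £1650.40 + 30% × £557.00 = £1817.50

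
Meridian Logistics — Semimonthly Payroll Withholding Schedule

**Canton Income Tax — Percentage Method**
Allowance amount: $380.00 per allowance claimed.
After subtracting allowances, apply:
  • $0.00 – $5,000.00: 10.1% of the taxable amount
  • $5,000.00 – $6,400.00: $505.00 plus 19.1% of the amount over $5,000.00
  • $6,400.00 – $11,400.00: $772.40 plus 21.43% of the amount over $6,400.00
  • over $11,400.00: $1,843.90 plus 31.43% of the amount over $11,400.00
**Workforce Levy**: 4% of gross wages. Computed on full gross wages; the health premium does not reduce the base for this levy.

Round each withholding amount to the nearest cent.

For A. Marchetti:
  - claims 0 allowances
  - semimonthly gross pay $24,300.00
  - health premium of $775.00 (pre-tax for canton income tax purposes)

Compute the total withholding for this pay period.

Canton Income Tax: taxable = $24,300.00 − $775.00 = $23,525.00
  $1,843.90 + 31.43% × ($23,525.00 − $11,400.00) = $1,843.90 + 31.43% × $12,125.00 = $5,654.79
Workforce Levy: 4% × $24,300.00 = $972.00
Total: $5,654.79 + $972.00 = $6,626.79

$6,626.79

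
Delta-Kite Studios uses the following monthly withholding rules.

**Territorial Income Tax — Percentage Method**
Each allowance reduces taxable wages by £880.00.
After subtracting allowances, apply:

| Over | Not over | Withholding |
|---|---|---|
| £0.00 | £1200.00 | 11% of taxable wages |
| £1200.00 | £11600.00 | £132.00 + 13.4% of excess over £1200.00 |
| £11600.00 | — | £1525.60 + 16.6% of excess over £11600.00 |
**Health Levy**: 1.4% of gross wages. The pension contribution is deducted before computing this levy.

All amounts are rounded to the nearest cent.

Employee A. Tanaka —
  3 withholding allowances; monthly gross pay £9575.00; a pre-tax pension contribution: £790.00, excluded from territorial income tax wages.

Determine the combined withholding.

£917.62

Territorial Income Tax: taxable = £9575.00 − £790.00 − 3×£880.00 = £6145.00
  £132.00 + 13.4% × (£6145.00 − £1200.00) = £132.00 + 13.4% × £4945.00 = £794.63
Health Levy: 1.4% × £8785.00 = £122.99
Total: £794.63 + £122.99 = £917.62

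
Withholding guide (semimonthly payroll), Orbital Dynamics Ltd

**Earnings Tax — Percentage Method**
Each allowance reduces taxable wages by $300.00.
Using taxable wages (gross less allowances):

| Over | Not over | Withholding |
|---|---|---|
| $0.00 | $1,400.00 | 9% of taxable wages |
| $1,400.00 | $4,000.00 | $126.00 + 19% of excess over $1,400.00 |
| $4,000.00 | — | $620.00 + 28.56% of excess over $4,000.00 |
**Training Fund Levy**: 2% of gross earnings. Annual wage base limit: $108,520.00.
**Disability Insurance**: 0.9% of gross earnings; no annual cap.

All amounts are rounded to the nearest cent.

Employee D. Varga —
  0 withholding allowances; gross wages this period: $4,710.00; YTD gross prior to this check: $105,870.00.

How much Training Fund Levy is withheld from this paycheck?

$53.00

Training Fund Levy: cap $108,520.00 − YTD $105,870.00 = $2,650.00 subject; 2% × $2,650.00 = $53.00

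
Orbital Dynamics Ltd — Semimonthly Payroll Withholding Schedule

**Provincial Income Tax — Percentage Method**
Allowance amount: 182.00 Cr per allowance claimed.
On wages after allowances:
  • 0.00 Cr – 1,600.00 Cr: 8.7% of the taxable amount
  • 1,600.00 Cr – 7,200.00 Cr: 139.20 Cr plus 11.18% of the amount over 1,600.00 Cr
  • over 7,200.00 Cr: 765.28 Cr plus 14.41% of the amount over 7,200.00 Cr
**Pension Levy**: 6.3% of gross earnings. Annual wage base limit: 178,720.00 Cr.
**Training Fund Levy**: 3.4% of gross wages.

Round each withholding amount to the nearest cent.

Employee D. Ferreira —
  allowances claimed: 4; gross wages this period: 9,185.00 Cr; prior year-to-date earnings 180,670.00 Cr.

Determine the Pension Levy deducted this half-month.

Pension Levy: YTD 180,670.00 Cr ≥ cap 178,720.00 Cr → 0.00 Cr

0.00 Cr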